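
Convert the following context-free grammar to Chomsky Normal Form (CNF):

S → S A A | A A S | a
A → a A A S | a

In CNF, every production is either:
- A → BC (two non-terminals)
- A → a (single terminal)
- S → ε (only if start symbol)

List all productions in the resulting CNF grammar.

S → a; TA → a; A → a; S → S X0; X0 → A A; S → A X1; X1 → A S; A → TA X2; X2 → A X3; X3 → A S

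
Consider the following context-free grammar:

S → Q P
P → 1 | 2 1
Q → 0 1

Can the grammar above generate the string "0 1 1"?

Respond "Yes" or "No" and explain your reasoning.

Yes - a valid derivation exists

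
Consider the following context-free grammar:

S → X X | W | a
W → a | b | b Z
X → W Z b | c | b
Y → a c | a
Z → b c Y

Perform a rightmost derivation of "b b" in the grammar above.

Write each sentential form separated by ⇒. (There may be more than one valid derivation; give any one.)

S ⇒ X X ⇒ X b ⇒ b b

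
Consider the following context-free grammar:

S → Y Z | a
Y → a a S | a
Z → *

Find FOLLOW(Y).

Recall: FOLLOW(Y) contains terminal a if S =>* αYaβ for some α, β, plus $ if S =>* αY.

We compute FOLLOW(Y) using the standard algorithm.
FOLLOW(S) starts with {$}.
FIRST(S) = {a}
FIRST(Y) = {a}
FIRST(Z) = {*}
FOLLOW(S) = {$, *}
FOLLOW(Y) = {*}
FOLLOW(Z) = {$, *}
Therefore, FOLLOW(Y) = {*}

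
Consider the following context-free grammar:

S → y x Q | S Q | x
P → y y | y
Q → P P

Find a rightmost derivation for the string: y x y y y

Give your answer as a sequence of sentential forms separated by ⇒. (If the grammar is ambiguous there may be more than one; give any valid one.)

S ⇒ y x Q ⇒ y x P P ⇒ y x P y y ⇒ y x y y y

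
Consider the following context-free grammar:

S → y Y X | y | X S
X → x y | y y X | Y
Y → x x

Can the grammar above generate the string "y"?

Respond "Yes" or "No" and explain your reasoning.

Yes - a valid derivation exists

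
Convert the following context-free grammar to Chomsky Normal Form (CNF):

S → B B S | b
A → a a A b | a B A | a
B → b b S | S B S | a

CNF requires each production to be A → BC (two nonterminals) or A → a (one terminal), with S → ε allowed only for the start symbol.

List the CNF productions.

S → b; TA → a; TB → b; A → a; B → a; S → B X0; X0 → B S; A → TA X1; X1 → TA X2; X2 → A TB; A → TA X3; X3 → B A; B → TB X4; X4 → TB S; B → S X5; X5 → B S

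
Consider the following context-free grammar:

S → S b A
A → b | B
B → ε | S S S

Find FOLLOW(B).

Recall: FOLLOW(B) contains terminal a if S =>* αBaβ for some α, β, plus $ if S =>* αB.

We compute FOLLOW(B) using the standard algorithm.
FOLLOW(S) starts with {$}.
FIRST(A) = {b, ε}
FIRST(B) = {ε}
FIRST(S) = {}
FOLLOW(A) = {$, b}
FOLLOW(B) = {$, b}
FOLLOW(S) = {$, b}
Therefore, FOLLOW(B) = {$, b}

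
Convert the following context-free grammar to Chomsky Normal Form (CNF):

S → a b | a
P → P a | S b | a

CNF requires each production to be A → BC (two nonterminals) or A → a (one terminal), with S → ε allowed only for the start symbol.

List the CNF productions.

TA → a; TB → b; S → a; P → a; S → TA TB; P → P TA; P → S TB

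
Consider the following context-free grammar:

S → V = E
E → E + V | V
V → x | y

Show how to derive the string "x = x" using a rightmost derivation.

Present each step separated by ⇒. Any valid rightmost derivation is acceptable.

S ⇒ V = E ⇒ V = V ⇒ V = x ⇒ x = x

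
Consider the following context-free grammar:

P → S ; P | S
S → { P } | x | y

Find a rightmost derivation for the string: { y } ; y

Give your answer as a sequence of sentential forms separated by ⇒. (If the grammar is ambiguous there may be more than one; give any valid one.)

P ⇒ S ; P ⇒ S ; S ⇒ S ; y ⇒ { P } ; y ⇒ { S } ; y ⇒ { y } ; y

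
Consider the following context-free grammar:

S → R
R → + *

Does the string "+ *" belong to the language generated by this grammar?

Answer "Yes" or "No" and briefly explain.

Yes - a valid derivation exists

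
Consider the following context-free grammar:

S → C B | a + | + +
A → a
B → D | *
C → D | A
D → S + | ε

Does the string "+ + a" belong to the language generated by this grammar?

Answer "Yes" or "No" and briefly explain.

No - no valid derivation exists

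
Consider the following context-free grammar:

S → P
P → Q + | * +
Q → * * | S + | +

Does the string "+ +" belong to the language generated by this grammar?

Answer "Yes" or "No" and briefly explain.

Yes - a valid derivation exists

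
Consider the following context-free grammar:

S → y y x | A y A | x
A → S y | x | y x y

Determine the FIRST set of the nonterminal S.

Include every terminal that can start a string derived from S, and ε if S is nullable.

We compute FIRST(S) using the standard algorithm.
FIRST(A) = {x, y}
FIRST(S) = {x, y}
Therefore, FIRST(S) = {x, y}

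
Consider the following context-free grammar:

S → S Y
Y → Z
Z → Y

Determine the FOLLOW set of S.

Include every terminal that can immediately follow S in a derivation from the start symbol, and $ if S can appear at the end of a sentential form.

We compute FOLLOW(S) using the standard algorithm.
FOLLOW(S) starts with {$}.
FIRST(S) = {}
FIRST(Y) = {}
FIRST(Z) = {}
FOLLOW(S) = {$}
FOLLOW(Y) = {$}
FOLLOW(Z) = {$}
Therefore, FOLLOW(S) = {$}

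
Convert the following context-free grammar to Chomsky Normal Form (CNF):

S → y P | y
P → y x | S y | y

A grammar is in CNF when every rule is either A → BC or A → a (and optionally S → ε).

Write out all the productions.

TY → y; S → y; TX → x; P → y; S → TY P; P → TY TX; P → S TY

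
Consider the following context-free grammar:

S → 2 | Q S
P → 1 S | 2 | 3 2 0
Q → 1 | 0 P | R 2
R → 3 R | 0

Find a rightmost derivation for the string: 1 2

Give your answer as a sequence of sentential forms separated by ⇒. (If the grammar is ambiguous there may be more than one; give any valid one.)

S ⇒ Q S ⇒ Q 2 ⇒ 1 2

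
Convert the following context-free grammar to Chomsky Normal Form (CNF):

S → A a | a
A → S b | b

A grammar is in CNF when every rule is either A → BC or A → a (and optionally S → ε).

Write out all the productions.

TA → a; S → a; TB → b; A → b; S → A TA; A → S TB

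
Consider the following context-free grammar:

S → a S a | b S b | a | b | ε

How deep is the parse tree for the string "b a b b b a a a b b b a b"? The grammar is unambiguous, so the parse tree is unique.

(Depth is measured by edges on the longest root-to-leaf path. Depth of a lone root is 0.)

7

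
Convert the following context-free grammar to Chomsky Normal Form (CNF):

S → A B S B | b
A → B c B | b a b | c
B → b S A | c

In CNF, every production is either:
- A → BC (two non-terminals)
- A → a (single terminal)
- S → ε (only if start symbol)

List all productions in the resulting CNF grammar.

S → b; TC → c; TB → b; TA → a; A → c; B → c; S → A X0; X0 → B X1; X1 → S B; A → B X2; X2 → TC B; A → TB X3; X3 → TA TB; B → TB X4; X4 → S A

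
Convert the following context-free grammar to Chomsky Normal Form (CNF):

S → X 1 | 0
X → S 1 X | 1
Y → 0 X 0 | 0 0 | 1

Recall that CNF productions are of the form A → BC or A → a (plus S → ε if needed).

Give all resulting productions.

T1 → 1; S → 0; X → 1; T0 → 0; Y → 1; S → X T1; X → S X0; X0 → T1 X; Y → T0 X1; X1 → X T0; Y → T0 T0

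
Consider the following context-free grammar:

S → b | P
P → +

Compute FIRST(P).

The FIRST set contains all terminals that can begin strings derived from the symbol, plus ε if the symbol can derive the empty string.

We compute FIRST(P) using the standard algorithm.
FIRST(P) = {+}
FIRST(S) = {+, b}
Therefore, FIRST(P) = {+}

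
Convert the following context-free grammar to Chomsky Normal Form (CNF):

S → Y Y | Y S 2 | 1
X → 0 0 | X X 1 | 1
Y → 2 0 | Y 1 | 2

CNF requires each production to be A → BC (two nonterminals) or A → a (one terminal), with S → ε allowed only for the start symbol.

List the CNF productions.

T2 → 2; S → 1; T0 → 0; T1 → 1; X → 1; Y → 2; S → Y Y; S → Y X0; X0 → S T2; X → T0 T0; X → X X1; X1 → X T1; Y → T2 T0; Y → Y T1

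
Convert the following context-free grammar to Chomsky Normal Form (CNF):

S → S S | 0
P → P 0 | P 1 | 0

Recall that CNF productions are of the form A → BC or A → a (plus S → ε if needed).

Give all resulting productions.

S → 0; T0 → 0; T1 → 1; P → 0; S → S S; P → P T0; P → P T1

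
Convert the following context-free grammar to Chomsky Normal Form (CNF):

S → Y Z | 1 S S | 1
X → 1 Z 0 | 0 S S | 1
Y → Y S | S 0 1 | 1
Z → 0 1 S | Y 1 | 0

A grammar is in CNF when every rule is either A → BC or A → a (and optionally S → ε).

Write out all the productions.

T1 → 1; S → 1; T0 → 0; X → 1; Y → 1; Z → 0; S → Y Z; S → T1 X0; X0 → S S; X → T1 X1; X1 → Z T0; X → T0 X2; X2 → S S; Y → Y S; Y → S X3; X3 → T0 T1; Z → T0 X4; X4 → T1 S; Z → Y T1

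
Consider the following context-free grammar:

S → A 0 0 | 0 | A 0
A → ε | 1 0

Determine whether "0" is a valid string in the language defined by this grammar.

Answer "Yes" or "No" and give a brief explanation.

Yes - a valid derivation exists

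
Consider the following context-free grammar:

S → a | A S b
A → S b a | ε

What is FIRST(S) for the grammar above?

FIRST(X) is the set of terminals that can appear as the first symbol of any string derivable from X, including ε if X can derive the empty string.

We compute FIRST(S) using the standard algorithm.
FIRST(A) = {a, ε}
FIRST(S) = {a}
Therefore, FIRST(S) = {a}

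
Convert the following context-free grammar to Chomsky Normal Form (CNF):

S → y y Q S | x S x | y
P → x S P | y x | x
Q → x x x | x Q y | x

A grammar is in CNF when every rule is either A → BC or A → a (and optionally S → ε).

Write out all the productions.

TY → y; TX → x; S → y; P → x; Q → x; S → TY X0; X0 → TY X1; X1 → Q S; S → TX X2; X2 → S TX; P → TX X3; X3 → S P; P → TY TX; Q → TX X4; X4 → TX TX; Q → TX X5; X5 → Q TY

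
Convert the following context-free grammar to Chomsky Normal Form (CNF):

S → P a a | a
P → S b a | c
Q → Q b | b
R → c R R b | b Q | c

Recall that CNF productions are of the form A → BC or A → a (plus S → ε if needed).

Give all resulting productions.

TA → a; S → a; TB → b; P → c; Q → b; TC → c; R → c; S → P X0; X0 → TA TA; P → S X1; X1 → TB TA; Q → Q TB; R → TC X2; X2 → R X3; X3 → R TB; R → TB Q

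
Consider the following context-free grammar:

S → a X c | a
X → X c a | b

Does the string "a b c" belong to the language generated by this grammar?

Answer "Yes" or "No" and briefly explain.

Yes - a valid derivation exists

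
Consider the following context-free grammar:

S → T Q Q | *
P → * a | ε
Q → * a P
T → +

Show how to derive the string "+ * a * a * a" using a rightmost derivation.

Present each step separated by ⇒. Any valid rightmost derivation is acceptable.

S ⇒ T Q Q ⇒ T Q * a P ⇒ T Q * a * a ⇒ T * a P * a * a ⇒ T * a * a * a ⇒ + * a * a * a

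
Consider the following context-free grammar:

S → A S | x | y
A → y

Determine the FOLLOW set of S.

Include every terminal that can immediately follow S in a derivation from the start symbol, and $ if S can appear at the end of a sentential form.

We compute FOLLOW(S) using the standard algorithm.
FOLLOW(S) starts with {$}.
FIRST(A) = {y}
FIRST(S) = {x, y}
FOLLOW(A) = {x, y}
FOLLOW(S) = {$}
Therefore, FOLLOW(S) = {$}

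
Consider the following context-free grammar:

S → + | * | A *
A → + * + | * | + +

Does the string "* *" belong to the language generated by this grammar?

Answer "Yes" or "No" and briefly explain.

Yes - a valid derivation exists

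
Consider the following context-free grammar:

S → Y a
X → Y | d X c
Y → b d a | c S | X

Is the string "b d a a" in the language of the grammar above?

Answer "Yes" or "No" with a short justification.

Yes - a valid derivation exists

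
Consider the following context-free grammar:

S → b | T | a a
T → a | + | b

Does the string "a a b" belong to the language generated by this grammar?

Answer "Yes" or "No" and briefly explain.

No - no valid derivation exists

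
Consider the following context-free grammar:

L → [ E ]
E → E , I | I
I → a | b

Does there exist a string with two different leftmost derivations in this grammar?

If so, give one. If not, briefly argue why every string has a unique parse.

No - every string in the language has a unique leftmost derivation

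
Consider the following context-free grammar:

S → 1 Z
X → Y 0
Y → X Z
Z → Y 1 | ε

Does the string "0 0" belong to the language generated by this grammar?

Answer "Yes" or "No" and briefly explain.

No - no valid derivation exists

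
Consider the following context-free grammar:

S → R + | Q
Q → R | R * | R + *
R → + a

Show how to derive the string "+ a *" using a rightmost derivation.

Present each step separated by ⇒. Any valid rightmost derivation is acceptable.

S ⇒ Q ⇒ R * ⇒ + a *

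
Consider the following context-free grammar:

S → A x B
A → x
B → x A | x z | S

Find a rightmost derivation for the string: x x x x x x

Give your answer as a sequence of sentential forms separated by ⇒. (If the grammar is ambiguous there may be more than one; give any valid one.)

S ⇒ A x B ⇒ A x S ⇒ A x A x B ⇒ A x A x x A ⇒ A x A x x x ⇒ A x x x x x ⇒ x x x x x x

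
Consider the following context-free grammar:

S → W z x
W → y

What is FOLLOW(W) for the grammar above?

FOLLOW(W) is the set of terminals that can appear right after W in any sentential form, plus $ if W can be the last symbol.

We compute FOLLOW(W) using the standard algorithm.
FOLLOW(S) starts with {$}.
FIRST(S) = {y}
FIRST(W) = {y}
FOLLOW(S) = {$}
FOLLOW(W) = {z}
Therefore, FOLLOW(W) = {z}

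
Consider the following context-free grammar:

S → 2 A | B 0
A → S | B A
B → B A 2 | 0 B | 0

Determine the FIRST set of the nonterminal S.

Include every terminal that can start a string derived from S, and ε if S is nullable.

We compute FIRST(S) using the standard algorithm.
FIRST(A) = {0, 2}
FIRST(B) = {0}
FIRST(S) = {0, 2}
Therefore, FIRST(S) = {0, 2}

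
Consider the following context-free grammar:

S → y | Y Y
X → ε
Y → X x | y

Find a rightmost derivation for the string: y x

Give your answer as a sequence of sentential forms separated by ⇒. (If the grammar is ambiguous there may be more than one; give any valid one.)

S ⇒ Y Y ⇒ Y X x ⇒ Y x ⇒ y x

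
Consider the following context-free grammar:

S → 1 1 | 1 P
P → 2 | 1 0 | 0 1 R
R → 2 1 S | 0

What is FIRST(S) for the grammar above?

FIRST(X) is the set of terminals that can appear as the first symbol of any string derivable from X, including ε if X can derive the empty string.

We compute FIRST(S) using the standard algorithm.
FIRST(P) = {0, 1, 2}
FIRST(R) = {0, 2}
FIRST(S) = {1}
Therefore, FIRST(S) = {1}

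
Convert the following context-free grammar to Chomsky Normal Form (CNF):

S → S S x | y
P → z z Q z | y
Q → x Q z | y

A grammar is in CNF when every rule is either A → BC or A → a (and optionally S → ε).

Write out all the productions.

TX → x; S → y; TZ → z; P → y; Q → y; S → S X0; X0 → S TX; P → TZ X1; X1 → TZ X2; X2 → Q TZ; Q → TX X3; X3 → Q TZ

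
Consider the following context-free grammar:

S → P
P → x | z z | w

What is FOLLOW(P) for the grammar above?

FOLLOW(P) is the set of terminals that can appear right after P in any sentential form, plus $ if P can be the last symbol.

We compute FOLLOW(P) using the standard algorithm.
FOLLOW(S) starts with {$}.
FIRST(P) = {w, x, z}
FIRST(S) = {w, x, z}
FOLLOW(P) = {$}
FOLLOW(S) = {$}
Therefore, FOLLOW(P) = {$}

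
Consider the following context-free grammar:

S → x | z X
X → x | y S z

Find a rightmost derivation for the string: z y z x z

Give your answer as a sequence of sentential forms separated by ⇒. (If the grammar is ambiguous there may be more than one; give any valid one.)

S ⇒ z X ⇒ z y S z ⇒ z y z X z ⇒ z y z x z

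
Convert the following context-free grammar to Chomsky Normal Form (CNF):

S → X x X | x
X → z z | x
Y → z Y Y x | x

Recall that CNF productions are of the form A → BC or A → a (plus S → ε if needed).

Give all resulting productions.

TX → x; S → x; TZ → z; X → x; Y → x; S → X X0; X0 → TX X; X → TZ TZ; Y → TZ X1; X1 → Y X2; X2 → Y TX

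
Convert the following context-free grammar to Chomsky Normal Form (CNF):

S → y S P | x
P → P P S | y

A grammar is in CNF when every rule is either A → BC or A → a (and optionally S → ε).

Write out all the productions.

TY → y; S → x; P → y; S → TY X0; X0 → S P; P → P X1; X1 → P S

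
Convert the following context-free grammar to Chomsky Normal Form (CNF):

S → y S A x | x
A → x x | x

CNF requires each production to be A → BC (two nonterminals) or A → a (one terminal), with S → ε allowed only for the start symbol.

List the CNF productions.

TY → y; TX → x; S → x; A → x; S → TY X0; X0 → S X1; X1 → A TX; A → TX TX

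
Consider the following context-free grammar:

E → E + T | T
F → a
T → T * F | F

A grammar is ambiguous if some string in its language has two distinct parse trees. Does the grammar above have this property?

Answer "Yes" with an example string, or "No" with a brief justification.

No - the grammar is unambiguous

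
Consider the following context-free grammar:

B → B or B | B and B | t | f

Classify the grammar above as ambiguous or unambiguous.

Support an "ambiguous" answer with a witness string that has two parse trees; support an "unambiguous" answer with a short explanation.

Ambiguous - the string 't and f and f' has two distinct parse trees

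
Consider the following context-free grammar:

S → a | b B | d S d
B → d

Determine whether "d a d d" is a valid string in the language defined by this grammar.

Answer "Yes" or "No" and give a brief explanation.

No - no valid derivation exists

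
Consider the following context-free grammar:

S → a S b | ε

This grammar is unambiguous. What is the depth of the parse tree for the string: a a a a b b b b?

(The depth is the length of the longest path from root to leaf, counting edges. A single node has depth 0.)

5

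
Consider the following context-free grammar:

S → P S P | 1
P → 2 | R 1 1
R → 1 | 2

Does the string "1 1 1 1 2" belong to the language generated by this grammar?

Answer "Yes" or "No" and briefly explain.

Yes - a valid derivation exists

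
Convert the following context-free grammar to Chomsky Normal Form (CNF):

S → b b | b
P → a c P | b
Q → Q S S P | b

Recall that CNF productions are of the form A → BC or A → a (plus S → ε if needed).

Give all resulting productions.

TB → b; S → b; TA → a; TC → c; P → b; Q → b; S → TB TB; P → TA X0; X0 → TC P; Q → Q X1; X1 → S X2; X2 → S P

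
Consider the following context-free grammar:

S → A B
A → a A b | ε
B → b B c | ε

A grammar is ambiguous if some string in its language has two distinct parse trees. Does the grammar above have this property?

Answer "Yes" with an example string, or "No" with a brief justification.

No - the grammar is unambiguous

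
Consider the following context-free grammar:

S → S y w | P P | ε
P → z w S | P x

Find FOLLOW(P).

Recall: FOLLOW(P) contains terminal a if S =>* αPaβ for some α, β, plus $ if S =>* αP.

We compute FOLLOW(P) using the standard algorithm.
FOLLOW(S) starts with {$}.
FIRST(P) = {z}
FIRST(S) = {y, z, ε}
FOLLOW(P) = {$, x, y, z}
FOLLOW(S) = {$, x, y, z}
Therefore, FOLLOW(P) = {$, x, y, z}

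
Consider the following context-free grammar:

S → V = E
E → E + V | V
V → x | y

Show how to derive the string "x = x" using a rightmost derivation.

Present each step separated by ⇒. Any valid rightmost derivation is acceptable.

S ⇒ V = E ⇒ V = V ⇒ V = x ⇒ x = x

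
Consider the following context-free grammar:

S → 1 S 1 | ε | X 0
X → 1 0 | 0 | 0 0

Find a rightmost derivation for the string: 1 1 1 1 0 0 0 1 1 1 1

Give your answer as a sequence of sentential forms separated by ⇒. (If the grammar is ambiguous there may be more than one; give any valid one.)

S ⇒ 1 S 1 ⇒ 1 1 S 1 1 ⇒ 1 1 1 S 1 1 1 ⇒ 1 1 1 1 S 1 1 1 1 ⇒ 1 1 1 1 X 0 1 1 1 1 ⇒ 1 1 1 1 0 0 0 1 1 1 1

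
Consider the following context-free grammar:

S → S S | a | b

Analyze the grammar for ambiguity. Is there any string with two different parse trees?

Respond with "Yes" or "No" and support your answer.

Yes - the string 'a a a b a' has two distinct parse trees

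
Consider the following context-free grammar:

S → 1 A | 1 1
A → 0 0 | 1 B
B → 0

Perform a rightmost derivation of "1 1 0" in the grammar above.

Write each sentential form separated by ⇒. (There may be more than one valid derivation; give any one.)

S ⇒ 1 A ⇒ 1 1 B ⇒ 1 1 0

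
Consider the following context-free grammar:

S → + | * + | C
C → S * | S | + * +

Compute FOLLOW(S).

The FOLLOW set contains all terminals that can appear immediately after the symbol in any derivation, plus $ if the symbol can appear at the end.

We compute FOLLOW(S) using the standard algorithm.
FOLLOW(S) starts with {$}.
FIRST(C) = {*, +}
FIRST(S) = {*, +}
FOLLOW(C) = {$, *}
FOLLOW(S) = {$, *}
Therefore, FOLLOW(S) = {$, *}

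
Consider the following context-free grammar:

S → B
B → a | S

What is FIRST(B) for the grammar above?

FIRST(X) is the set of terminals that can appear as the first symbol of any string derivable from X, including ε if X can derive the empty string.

We compute FIRST(B) using the standard algorithm.
FIRST(B) = {a}
FIRST(S) = {a}
Therefore, FIRST(B) = {a}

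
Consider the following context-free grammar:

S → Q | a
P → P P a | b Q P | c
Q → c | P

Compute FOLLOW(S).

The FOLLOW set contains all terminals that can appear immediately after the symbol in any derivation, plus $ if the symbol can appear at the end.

We compute FOLLOW(S) using the standard algorithm.
FOLLOW(S) starts with {$}.
FIRST(P) = {b, c}
FIRST(Q) = {b, c}
FIRST(S) = {a, b, c}
FOLLOW(P) = {$, a, b, c}
FOLLOW(Q) = {$, b, c}
FOLLOW(S) = {$}
Therefore, FOLLOW(S) = {$}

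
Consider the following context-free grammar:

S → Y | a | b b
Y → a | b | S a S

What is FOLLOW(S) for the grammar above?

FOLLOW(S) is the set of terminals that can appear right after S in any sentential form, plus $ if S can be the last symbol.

We compute FOLLOW(S) using the standard algorithm.
FOLLOW(S) starts with {$}.
FIRST(S) = {a, b}
FIRST(Y) = {a, b}
FOLLOW(S) = {$, a}
FOLLOW(Y) = {$, a}
Therefore, FOLLOW(S) = {$, a}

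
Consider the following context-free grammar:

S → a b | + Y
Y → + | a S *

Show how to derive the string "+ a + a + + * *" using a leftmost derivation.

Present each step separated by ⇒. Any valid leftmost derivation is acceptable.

S ⇒ + Y ⇒ + a S * ⇒ + a + Y * ⇒ + a + a S * * ⇒ + a + a + Y * * ⇒ + a + a + + * *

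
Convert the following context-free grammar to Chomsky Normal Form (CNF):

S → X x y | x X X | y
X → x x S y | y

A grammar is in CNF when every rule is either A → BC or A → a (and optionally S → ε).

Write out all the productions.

TX → x; TY → y; S → y; X → y; S → X X0; X0 → TX TY; S → TX X1; X1 → X X; X → TX X2; X2 → TX X3; X3 → S TY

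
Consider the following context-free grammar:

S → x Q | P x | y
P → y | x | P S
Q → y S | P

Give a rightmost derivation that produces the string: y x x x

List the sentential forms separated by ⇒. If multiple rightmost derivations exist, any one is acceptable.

S ⇒ P x ⇒ P S x ⇒ P P x x ⇒ P x x x ⇒ y x x x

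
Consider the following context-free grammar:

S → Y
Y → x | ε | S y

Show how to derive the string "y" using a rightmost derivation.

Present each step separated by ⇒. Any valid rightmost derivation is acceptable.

S ⇒ Y ⇒ S y ⇒ Y y ⇒ y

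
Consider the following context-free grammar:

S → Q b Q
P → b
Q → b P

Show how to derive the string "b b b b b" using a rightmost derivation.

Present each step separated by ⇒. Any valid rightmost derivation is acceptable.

S ⇒ Q b Q ⇒ Q b b P ⇒ Q b b b ⇒ b P b b b ⇒ b b b b b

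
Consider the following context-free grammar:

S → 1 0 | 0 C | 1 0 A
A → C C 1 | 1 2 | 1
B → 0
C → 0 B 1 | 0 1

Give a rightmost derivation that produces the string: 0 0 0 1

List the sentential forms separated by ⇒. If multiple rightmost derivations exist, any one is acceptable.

S ⇒ 0 C ⇒ 0 0 B 1 ⇒ 0 0 0 1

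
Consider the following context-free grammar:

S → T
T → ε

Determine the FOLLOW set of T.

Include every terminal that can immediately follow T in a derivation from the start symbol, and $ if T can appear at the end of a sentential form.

We compute FOLLOW(T) using the standard algorithm.
FOLLOW(S) starts with {$}.
FIRST(S) = {ε}
FIRST(T) = {ε}
FOLLOW(S) = {$}
FOLLOW(T) = {$}
Therefore, FOLLOW(T) = {$}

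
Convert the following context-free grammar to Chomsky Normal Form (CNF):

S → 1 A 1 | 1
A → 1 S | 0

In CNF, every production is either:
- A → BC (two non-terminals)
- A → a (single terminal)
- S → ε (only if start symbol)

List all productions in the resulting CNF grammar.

T1 → 1; S → 1; A → 0; S → T1 X0; X0 → A T1; A → T1 S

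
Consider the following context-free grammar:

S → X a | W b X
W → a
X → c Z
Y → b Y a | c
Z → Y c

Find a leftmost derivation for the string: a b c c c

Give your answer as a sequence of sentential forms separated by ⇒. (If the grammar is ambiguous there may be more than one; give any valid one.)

S ⇒ W b X ⇒ a b X ⇒ a b c Z ⇒ a b c Y c ⇒ a b c c c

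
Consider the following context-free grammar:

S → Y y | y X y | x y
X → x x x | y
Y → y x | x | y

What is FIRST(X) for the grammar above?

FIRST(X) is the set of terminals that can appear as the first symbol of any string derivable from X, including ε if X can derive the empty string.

We compute FIRST(X) using the standard algorithm.
FIRST(S) = {x, y}
FIRST(X) = {x, y}
FIRST(Y) = {x, y}
Therefore, FIRST(X) = {x, y}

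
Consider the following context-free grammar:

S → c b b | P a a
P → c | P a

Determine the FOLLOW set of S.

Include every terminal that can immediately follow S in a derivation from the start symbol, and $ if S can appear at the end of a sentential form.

We compute FOLLOW(S) using the standard algorithm.
FOLLOW(S) starts with {$}.
FIRST(P) = {c}
FIRST(S) = {c}
FOLLOW(P) = {a}
FOLLOW(S) = {$}
Therefore, FOLLOW(S) = {$}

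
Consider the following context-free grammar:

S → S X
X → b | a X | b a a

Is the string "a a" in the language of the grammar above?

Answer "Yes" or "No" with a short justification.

No - no valid derivation exists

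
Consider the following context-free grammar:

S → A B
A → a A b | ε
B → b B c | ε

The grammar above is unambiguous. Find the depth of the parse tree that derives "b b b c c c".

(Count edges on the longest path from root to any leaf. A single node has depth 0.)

5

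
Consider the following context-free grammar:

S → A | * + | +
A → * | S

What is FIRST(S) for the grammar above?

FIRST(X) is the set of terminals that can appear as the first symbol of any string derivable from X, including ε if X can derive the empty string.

We compute FIRST(S) using the standard algorithm.
FIRST(A) = {*, +}
FIRST(S) = {*, +}
Therefore, FIRST(S) = {*, +}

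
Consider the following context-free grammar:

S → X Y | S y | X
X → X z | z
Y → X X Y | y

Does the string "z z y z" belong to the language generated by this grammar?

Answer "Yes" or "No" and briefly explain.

No - no valid derivation exists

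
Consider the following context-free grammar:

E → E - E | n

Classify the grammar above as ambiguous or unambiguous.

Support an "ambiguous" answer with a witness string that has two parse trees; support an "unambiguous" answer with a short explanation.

Ambiguous - the string 'n - n - n - n - n - n' has two distinct parse trees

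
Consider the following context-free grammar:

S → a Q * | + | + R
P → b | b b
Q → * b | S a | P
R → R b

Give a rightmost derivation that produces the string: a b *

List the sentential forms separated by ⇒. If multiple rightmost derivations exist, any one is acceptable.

S ⇒ a Q * ⇒ a P * ⇒ a b *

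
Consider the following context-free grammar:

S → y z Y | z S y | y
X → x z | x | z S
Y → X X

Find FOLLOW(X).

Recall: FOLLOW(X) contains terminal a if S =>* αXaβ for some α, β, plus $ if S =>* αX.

We compute FOLLOW(X) using the standard algorithm.
FOLLOW(S) starts with {$}.
FIRST(S) = {y, z}
FIRST(X) = {x, z}
FIRST(Y) = {x, z}
FOLLOW(S) = {$, x, y, z}
FOLLOW(X) = {$, x, y, z}
FOLLOW(Y) = {$, x, y, z}
Therefore, FOLLOW(X) = {$, x, y, z}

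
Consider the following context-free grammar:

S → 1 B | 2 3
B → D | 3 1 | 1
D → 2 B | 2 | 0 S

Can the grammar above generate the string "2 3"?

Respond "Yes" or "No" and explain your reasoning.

Yes - a valid derivation exists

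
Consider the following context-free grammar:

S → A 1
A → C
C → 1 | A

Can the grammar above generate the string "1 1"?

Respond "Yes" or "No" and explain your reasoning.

Yes - a valid derivation exists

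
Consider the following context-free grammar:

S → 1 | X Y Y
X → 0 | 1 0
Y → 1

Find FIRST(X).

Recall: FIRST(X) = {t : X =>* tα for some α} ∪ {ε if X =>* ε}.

We compute FIRST(X) using the standard algorithm.
FIRST(S) = {0, 1}
FIRST(X) = {0, 1}
FIRST(Y) = {1}
Therefore, FIRST(X) = {0, 1}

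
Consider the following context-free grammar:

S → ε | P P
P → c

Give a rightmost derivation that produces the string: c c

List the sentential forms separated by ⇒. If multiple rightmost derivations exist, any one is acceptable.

S ⇒ P P ⇒ P c ⇒ c c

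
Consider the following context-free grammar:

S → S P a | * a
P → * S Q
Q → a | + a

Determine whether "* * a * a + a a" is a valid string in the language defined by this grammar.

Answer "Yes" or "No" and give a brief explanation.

No - no valid derivation exists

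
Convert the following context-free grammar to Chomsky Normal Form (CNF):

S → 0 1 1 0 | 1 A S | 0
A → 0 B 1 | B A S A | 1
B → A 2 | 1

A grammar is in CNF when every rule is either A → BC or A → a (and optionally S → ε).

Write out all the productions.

T0 → 0; T1 → 1; S → 0; A → 1; T2 → 2; B → 1; S → T0 X0; X0 → T1 X1; X1 → T1 T0; S → T1 X2; X2 → A S; A → T0 X3; X3 → B T1; A → B X4; X4 → A X5; X5 → S A; B → A T2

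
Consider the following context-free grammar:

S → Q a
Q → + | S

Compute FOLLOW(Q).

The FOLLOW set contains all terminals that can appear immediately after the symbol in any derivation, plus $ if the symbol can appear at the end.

We compute FOLLOW(Q) using the standard algorithm.
FOLLOW(S) starts with {$}.
FIRST(Q) = {+}
FIRST(S) = {+}
FOLLOW(Q) = {a}
FOLLOW(S) = {$, a}
Therefore, FOLLOW(Q) = {a}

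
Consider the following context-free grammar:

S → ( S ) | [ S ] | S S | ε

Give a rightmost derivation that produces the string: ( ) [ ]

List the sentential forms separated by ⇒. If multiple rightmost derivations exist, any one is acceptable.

S ⇒ S S ⇒ S [ S ] ⇒ S [ ] ⇒ ( S ) [ ] ⇒ ( ) [ ]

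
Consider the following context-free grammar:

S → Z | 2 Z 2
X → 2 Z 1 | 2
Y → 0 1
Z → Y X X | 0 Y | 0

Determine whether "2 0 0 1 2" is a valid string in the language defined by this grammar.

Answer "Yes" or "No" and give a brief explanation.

Yes - a valid derivation exists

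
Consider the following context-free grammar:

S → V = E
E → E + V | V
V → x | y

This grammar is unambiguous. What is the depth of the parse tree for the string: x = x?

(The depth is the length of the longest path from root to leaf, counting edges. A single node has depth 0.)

3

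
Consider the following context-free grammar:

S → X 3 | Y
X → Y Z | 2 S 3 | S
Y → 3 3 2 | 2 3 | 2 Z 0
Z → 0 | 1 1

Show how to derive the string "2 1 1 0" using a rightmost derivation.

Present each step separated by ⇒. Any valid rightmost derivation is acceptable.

S ⇒ Y ⇒ 2 Z 0 ⇒ 2 1 1 0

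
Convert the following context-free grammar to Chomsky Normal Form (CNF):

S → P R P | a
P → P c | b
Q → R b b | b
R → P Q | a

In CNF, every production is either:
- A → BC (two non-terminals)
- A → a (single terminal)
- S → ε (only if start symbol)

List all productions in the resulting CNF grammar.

S → a; TC → c; P → b; TB → b; Q → b; R → a; S → P X0; X0 → R P; P → P TC; Q → R X1; X1 → TB TB; R → P Q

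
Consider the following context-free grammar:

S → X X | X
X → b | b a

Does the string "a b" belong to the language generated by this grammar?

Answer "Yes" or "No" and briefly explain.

No - no valid derivation exists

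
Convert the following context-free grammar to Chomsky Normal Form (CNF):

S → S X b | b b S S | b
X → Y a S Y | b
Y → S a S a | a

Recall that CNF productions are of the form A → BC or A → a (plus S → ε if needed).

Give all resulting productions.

TB → b; S → b; TA → a; X → b; Y → a; S → S X0; X0 → X TB; S → TB X1; X1 → TB X2; X2 → S S; X → Y X3; X3 → TA X4; X4 → S Y; Y → S X5; X5 → TA X6; X6 → S TA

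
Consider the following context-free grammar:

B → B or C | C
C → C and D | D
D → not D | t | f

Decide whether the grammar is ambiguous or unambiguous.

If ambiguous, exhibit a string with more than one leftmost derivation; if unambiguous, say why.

Unambiguous - every string in the language has a unique leftmost derivation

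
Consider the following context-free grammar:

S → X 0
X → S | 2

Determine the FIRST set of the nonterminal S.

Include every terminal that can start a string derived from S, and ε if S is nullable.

We compute FIRST(S) using the standard algorithm.
FIRST(S) = {2}
FIRST(X) = {2}
Therefore, FIRST(S) = {2}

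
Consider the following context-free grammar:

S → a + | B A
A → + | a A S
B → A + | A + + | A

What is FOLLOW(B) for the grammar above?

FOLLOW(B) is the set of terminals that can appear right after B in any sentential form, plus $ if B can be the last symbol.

We compute FOLLOW(B) using the standard algorithm.
FOLLOW(S) starts with {$}.
FIRST(A) = {+, a}
FIRST(B) = {+, a}
FIRST(S) = {+, a}
FOLLOW(A) = {$, +, a}
FOLLOW(B) = {+, a}
FOLLOW(S) = {$, +, a}
Therefore, FOLLOW(B) = {+, a}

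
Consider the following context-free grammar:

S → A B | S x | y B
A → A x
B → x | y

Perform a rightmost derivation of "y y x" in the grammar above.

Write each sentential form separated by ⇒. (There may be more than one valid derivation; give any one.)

S ⇒ S x ⇒ y B x ⇒ y y x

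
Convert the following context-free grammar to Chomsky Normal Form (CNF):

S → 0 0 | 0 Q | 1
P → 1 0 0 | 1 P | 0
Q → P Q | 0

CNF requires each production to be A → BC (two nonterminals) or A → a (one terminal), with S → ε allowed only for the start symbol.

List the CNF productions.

T0 → 0; S → 1; T1 → 1; P → 0; Q → 0; S → T0 T0; S → T0 Q; P → T1 X0; X0 → T0 T0; P → T1 P; Q → P Q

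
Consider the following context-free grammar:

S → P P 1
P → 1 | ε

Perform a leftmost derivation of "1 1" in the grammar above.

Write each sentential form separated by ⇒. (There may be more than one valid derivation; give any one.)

S ⇒ P P 1 ⇒ P 1 ⇒ 1 1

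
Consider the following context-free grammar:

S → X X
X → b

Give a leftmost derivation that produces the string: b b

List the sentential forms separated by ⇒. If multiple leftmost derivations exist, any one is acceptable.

S ⇒ X X ⇒ b X ⇒ b b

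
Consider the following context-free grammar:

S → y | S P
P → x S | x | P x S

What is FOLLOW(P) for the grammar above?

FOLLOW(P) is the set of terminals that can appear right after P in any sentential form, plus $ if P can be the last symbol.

We compute FOLLOW(P) using the standard algorithm.
FOLLOW(S) starts with {$}.
FIRST(P) = {x}
FIRST(S) = {y}
FOLLOW(P) = {$, x}
FOLLOW(S) = {$, x}
Therefore, FOLLOW(P) = {$, x}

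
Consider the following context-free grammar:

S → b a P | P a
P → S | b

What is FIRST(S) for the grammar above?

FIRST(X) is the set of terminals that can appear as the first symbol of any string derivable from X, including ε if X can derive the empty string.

We compute FIRST(S) using the standard algorithm.
FIRST(P) = {b}
FIRST(S) = {b}
Therefore, FIRST(S) = {b}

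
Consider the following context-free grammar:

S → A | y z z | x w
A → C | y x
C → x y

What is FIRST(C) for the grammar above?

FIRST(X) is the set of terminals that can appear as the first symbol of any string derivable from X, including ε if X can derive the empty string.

We compute FIRST(C) using the standard algorithm.
FIRST(A) = {x, y}
FIRST(C) = {x}
FIRST(S) = {x, y}
Therefore, FIRST(C) = {x}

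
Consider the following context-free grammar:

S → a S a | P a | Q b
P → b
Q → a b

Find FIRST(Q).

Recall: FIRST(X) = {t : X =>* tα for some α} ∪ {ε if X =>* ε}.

We compute FIRST(Q) using the standard algorithm.
FIRST(P) = {b}
FIRST(Q) = {a}
FIRST(S) = {a, b}
Therefore, FIRST(Q) = {a}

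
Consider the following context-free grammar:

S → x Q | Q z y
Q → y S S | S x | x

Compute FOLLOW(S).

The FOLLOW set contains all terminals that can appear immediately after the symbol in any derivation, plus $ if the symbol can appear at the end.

We compute FOLLOW(S) using the standard algorithm.
FOLLOW(S) starts with {$}.
FIRST(Q) = {x, y}
FIRST(S) = {x, y}
FOLLOW(Q) = {$, x, y, z}
FOLLOW(S) = {$, x, y, z}
Therefore, FOLLOW(S) = {$, x, y, z}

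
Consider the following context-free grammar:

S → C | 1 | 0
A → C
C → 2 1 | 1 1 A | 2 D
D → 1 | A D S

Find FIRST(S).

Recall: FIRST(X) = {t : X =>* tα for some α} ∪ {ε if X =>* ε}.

We compute FIRST(S) using the standard algorithm.
FIRST(A) = {1, 2}
FIRST(C) = {1, 2}
FIRST(D) = {1, 2}
FIRST(S) = {0, 1, 2}
Therefore, FIRST(S) = {0, 1, 2}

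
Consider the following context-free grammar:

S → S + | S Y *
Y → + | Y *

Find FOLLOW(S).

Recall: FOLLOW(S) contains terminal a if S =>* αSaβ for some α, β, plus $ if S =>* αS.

We compute FOLLOW(S) using the standard algorithm.
FOLLOW(S) starts with {$}.
FIRST(S) = {}
FIRST(Y) = {+}
FOLLOW(S) = {$, +}
FOLLOW(Y) = {*}
Therefore, FOLLOW(S) = {$, +}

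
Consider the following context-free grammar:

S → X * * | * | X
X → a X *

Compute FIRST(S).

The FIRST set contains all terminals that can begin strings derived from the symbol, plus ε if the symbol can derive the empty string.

We compute FIRST(S) using the standard algorithm.
FIRST(S) = {*, a}
FIRST(X) = {a}
Therefore, FIRST(S) = {*, a}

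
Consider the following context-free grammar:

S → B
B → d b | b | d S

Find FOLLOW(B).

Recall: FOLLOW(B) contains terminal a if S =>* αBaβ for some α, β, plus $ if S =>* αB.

We compute FOLLOW(B) using the standard algorithm.
FOLLOW(S) starts with {$}.
FIRST(B) = {b, d}
FIRST(S) = {b, d}
FOLLOW(B) = {$}
FOLLOW(S) = {$}
Therefore, FOLLOW(B) = {$}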